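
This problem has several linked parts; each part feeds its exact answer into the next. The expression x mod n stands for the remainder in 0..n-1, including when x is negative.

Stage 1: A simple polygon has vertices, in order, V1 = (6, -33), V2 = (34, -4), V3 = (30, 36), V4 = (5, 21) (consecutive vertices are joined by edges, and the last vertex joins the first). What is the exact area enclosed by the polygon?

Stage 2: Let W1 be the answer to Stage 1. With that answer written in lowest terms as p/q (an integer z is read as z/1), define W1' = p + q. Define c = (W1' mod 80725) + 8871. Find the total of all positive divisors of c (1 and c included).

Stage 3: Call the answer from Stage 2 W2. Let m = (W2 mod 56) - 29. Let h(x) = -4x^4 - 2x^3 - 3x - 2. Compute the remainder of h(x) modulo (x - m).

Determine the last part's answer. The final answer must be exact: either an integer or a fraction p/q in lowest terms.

Stage 1: cross terms: (6*-4 - 34*-33)=1098, (34*36 - 30*-4)=1344, (30*21 - 5*36)=450, (5*-33 - 6*21)=-291; twice the area = |2601| = 2601; area = 2601/2; answer 2601/2
Stage 2: W1 = 2601/2; threaded value p + q = 2603; c = 11474; 11474 = 2 * 5737; sigma = (1 + 2) * (1 + 5737) = 3 * 5738 = 17214; answer 17214
Stage 3: W2 = 17214; m = -7; remainder = value at the root: -4*(-7)^4 - 2*(-7)^3 - 3*(-7)^1 - 2 = (-9604) + (686) + (21) + (-2) = -8899; answer -8899

-8899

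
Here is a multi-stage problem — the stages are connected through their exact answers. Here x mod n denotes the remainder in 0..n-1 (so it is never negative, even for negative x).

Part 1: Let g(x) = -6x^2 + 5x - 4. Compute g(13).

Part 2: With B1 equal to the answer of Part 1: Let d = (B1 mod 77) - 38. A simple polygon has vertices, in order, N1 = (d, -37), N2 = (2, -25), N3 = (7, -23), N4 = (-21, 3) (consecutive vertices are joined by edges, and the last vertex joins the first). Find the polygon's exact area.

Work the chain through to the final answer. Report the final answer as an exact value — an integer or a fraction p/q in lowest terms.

Part 1: -6*(13)^2 + 5*(13)^1 - 4 = (-1014) + (65) + (-4) = -953; answer -953
Part 2: B1 = -953; d = 10; cross terms: (10*-25 - 2*-37)=-176, (2*-23 - 7*-25)=129, (7*3 - -21*-23)=-462, (-21*-37 - 10*3)=747; twice the area = |238| = 238; area = 119; answer 119

119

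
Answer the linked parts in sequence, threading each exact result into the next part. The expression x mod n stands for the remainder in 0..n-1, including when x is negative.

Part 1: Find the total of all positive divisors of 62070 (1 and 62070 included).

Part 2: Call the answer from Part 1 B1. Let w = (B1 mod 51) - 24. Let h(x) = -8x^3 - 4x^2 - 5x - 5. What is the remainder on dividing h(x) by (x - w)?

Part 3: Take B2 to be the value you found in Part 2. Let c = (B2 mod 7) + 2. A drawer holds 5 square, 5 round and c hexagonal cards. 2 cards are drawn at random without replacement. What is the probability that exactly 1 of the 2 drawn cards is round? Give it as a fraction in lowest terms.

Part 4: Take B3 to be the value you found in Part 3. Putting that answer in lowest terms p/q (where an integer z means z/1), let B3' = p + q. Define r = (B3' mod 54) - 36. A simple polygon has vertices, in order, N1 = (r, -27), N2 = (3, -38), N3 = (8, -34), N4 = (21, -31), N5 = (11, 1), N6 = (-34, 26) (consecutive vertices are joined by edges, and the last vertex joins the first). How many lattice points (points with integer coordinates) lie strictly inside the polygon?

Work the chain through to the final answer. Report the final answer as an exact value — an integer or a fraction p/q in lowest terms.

2232

Part 1: 62070 = 2 * 3 * 5 * 2069; sigma = (1 + 2) * (1 + 3) * (1 + 5) * (1 + 2069) = 3 * 4 * 6 * 2070 = 149040; answer 149040
Part 2: B1 = 149040; w = -6; remainder = value at the root: -8*(-6)^3 - 4*(-6)^2 - 5*(-6)^1 - 5 = (1728) + (-144) + (30) + (-5) = 1609; answer 1609
Part 3: B2 = 1609; c = 8; total draws C(18,2) = 153; favorable C(5,1)*C(13,1) = 65; P = 65/153; answer 65/153
Part 4: B3 = 65/153; threaded value p + q = 218; r = -34; cross terms: (-34*-38 - 3*-27)=1373, (3*-34 - 8*-38)=202, (8*-31 - 21*-34)=466, (21*1 - 11*-31)=362, (11*26 - -34*1)=320, (-34*-27 - -34*26)=1802; twice the area = |4525| = 4525; area = 4525/2; boundary points = 1 + 1 + 1 + 2 + 5 + 53 = 63; strictly interior points = area - boundary/2 + 1 = 2232; answer 2232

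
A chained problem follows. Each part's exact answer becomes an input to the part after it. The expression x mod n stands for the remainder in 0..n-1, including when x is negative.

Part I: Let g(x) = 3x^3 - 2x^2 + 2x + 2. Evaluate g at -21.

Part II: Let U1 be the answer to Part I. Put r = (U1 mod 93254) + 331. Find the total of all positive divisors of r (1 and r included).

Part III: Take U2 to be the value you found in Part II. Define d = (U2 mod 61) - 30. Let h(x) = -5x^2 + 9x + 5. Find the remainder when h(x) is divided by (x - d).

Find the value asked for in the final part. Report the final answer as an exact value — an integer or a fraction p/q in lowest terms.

-3397

Part I: 3*(-21)^3 - 2*(-21)^2 + 2*(-21)^1 + 2 = (-27783) + (-882) + (-42) + (2) = -28705; answer -28705
Part II: U1 = -28705; r = 64880; 64880 = 2^4 * 5 * 811; sigma = (1 + 2 + 4 + 8 + 16) * (1 + 5) * (1 + 811) = 31 * 6 * 812 = 151032; answer 151032
Part III: U2 = 151032; d = 27; remainder = value at the root: -5*(27)^2 + 9*(27)^1 + 5 = (-3645) + (243) + (5) = -3397; answer -3397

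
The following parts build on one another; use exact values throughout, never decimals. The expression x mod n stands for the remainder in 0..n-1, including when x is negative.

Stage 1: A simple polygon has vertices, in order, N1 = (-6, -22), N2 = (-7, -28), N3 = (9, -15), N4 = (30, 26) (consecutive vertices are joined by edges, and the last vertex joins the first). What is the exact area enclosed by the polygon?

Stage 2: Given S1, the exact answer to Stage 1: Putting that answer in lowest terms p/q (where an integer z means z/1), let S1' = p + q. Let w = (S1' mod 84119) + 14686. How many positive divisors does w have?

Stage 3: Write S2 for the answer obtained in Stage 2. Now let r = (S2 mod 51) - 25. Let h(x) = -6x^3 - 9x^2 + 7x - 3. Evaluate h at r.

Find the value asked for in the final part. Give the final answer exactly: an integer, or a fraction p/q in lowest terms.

Stage 1: cross terms: (-6*-28 - -7*-22)=14, (-7*-15 - 9*-28)=357, (9*26 - 30*-15)=684, (30*-22 - -6*26)=-504; twice the area = |551| = 551; area = 551/2; answer 551/2
Stage 2: S1 = 551/2; threaded value p + q = 553; w = 15239; 15239 = 7^2 * 311; number of divisors = (2+1) * (1+1) = 6; answer 6
Stage 3: S2 = 6; r = -19; -6*(-19)^3 - 9*(-19)^2 + 7*(-19)^1 - 3 = (41154) + (-3249) + (-133) + (-3) = 37769; answer 37769

37769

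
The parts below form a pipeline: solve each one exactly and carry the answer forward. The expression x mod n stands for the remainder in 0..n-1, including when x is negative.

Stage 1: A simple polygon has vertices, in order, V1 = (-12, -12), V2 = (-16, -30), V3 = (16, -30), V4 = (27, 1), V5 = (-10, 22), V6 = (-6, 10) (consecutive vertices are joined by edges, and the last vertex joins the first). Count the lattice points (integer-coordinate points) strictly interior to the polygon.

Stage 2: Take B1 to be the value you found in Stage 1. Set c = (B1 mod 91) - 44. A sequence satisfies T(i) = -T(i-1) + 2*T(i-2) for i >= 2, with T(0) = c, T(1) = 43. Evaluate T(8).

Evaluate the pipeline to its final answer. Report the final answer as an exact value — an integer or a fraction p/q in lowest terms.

-6923

Stage 1: cross terms: (-12*-30 - -16*-12)=168, (-16*-30 - 16*-30)=960, (16*1 - 27*-30)=826, (27*22 - -10*1)=604, (-10*10 - -6*22)=32, (-6*-12 - -12*10)=192; twice the area = |2782| = 2782; area = 1391; boundary points = 2 + 32 + 1 + 1 + 4 + 2 = 42; strictly interior points = area - boundary/2 + 1 = 1371; answer 1371
Stage 2: B1 = 1371; c = -38; T(2) = -1*(43) + 2*(-38) = -119; iterating: T(2)=-119, T(3)=205, T(4)=-443, T(5)=853, T(6)=-1739, T(7)=3445, T(8)=-6923; answer -6923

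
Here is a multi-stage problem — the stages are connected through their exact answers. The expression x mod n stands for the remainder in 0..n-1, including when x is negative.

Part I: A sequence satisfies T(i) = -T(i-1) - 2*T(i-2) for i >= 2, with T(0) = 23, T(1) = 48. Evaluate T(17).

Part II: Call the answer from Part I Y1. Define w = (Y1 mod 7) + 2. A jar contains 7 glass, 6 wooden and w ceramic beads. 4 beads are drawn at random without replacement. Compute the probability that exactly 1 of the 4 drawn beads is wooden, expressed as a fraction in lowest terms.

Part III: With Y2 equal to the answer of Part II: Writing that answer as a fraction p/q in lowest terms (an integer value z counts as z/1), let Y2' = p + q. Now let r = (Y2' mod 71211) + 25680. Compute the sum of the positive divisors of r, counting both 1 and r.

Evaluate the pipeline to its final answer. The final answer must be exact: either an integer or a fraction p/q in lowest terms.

31808

Part I: T(2) = -1*(48) - 2*(23) = -94; iterating: T(2)=-94, T(3)=-2, T(4)=190, T(5)=-186, T(6)=-194, T(7)=566, T(8)=-178, T(9)=-954, T(10)=1310, T(11)=598, T(12)=-3218, T(13)=2022, T(14)=4414, T(15)=-8458, T(16)=-370, T(17)=17286; answer 17286
Part II: Y1 = 17286; w = 5; total draws C(18,4) = 3060; favorable C(6,1)*C(12,3) = 1320; P = 22/51; answer 22/51
Part III: Y2 = 22/51; threaded value p + q = 73; r = 25753; 25753 = 7 * 13 * 283; sigma = (1 + 7) * (1 + 13) * (1 + 283) = 8 * 14 * 284 = 31808; answer 31808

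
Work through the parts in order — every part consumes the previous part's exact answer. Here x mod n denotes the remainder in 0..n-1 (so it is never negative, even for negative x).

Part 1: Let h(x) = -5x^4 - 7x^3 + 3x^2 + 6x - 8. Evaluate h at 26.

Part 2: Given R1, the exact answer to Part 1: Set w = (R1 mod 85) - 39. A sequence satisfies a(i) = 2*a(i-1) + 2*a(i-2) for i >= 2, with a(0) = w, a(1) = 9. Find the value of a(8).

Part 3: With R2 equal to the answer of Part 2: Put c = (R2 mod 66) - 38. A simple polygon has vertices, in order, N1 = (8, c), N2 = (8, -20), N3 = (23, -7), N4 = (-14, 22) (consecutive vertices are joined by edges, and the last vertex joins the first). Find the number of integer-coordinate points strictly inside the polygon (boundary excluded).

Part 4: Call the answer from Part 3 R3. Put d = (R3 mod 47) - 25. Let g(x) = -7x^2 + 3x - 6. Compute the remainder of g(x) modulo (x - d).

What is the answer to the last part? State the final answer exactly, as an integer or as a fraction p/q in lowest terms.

-820

Part 1: -5*(26)^4 - 7*(26)^3 + 3*(26)^2 + 6*(26)^1 - 8 = (-2284880) + (-123032) + (2028) + (156) + (-8) = -2405736; answer -2405736
Part 2: R1 = -2405736; w = -20; a(2) = 2*(9) + 2*(-20) = -22; iterating: a(2)=-22, a(3)=-26, a(4)=-96, a(5)=-244, a(6)=-680, a(7)=-1848, a(8)=-5056; answer -5056
Part 3: R2 = -5056; c = -12; cross terms: (8*-20 - 8*-12)=-64, (8*-7 - 23*-20)=404, (23*22 - -14*-7)=408, (-14*-12 - 8*22)=-8; twice the area = |740| = 740; area = 370; boundary points = 8 + 1 + 1 + 2 = 12; strictly interior points = area - boundary/2 + 1 = 365; answer 365
Part 4: R3 = 365; d = 11; remainder = value at the root: -7*(11)^2 + 3*(11)^1 - 6 = (-847) + (33) + (-6) = -820; answer -820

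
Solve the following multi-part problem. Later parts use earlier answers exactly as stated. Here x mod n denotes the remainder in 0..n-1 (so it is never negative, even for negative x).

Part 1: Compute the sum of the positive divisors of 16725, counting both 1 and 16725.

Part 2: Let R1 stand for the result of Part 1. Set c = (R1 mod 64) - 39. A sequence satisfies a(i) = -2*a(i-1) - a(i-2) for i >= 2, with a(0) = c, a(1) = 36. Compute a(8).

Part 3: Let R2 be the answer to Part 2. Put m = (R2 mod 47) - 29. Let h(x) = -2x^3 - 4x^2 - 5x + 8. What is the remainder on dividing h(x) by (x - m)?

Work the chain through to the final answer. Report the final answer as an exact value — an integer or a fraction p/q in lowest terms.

Part 1: 16725 = 3 * 5^2 * 223; sigma = (1 + 3) * (1 + 5 + 25) * (1 + 223) = 4 * 31 * 224 = 27776; answer 27776
Part 2: R1 = 27776; c = -39; a(2) = -2*(36) - 1*(-39) = -33; iterating: a(2)=-33, a(3)=30, a(4)=-27, a(5)=24, a(6)=-21, a(7)=18, a(8)=-15; answer -15
Part 3: R2 = -15; m = 3; remainder = value at the root: -2*(3)^3 - 4*(3)^2 - 5*(3)^1 + 8 = (-54) + (-36) + (-15) + (8) = -97; answer -97

-97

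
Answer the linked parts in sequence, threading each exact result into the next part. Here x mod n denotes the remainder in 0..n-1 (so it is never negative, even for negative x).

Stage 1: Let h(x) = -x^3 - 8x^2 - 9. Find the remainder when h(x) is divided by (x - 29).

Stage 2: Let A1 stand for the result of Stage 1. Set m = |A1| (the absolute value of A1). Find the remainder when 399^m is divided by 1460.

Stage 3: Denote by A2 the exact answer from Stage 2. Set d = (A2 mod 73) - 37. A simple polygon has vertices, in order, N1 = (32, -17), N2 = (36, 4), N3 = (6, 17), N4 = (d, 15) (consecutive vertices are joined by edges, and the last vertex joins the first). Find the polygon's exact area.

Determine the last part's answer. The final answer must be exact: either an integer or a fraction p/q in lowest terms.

Stage 1: remainder = value at the root: -1*(29)^3 - 8*(29)^2 - 9 = (-24389) + (-6728) + (-9) = -31126; answer -31126
Stage 2: A1 = -31126; m = 31126; squarings mod 1460: 399^1=399, 399^2=61, 399^4=801, 399^8=661, 399^16=381, 399^32=621, 399^64=201, 399^128=981, 399^256=221, 399^512=661, 399^1024=381, 399^2048=621, 399^4096=201, 399^8192=981, 399^16384=221; 399^31126 = 399^2 * 399^4 * 399^16 * 399^128 * 399^256 * 399^2048 * 399^4096 * 399^8192 * 399^16384 = 1041 (mod 1460); answer 1041
Stage 3: A2 = 1041; d = -18; cross terms: (32*4 - 36*-17)=740, (36*17 - 6*4)=588, (6*15 - -18*17)=396, (-18*-17 - 32*15)=-174; twice the area = |1550| = 1550; area = 775; answer 775

775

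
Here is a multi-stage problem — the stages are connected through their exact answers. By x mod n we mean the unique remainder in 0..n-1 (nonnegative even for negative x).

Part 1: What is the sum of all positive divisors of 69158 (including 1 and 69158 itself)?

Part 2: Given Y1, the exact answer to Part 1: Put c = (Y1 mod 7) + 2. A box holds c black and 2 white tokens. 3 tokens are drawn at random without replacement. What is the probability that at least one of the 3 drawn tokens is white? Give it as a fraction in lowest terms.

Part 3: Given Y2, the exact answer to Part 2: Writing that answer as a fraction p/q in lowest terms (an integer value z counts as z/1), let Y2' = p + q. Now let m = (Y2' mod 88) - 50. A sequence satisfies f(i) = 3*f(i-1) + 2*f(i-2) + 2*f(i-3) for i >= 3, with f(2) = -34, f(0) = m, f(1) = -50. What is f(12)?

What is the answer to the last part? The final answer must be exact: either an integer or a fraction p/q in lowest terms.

Part 1: 69158 = 2 * 151 * 229; sigma = (1 + 2) * (1 + 151) * (1 + 229) = 3 * 152 * 230 = 104880; answer 104880
Part 2: Y1 = 104880; c = 8; total draws C(10,3) = 120; complement C(8,3) = 56; favorable 120 - 56 = 64; P = 8/15; answer 8/15
Part 3: Y2 = 8/15; threaded value p + q = 23; m = -27; f(3) = 3*(-34) + 2*(-50) + 2*(-27) = -256; iterating: f(3)=-256, f(4)=-936, f(5)=-3388, f(6)=-12548, f(7)=-46292, f(8)=-170748, f(9)=-629924, f(10)=-2323852, f(11)=-8572900, f(12)=-31626252; answer -31626252

-31626252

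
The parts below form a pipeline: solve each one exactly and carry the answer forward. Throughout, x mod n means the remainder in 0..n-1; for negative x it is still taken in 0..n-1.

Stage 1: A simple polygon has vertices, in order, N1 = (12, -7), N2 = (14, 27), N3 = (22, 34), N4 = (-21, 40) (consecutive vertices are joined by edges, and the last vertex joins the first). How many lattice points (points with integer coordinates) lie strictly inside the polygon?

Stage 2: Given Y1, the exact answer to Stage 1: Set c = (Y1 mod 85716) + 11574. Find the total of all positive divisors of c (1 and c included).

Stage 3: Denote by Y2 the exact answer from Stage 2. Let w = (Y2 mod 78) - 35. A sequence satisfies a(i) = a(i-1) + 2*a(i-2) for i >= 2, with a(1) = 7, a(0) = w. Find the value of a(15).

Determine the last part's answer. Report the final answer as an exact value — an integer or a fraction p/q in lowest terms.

Stage 1: cross terms: (12*27 - 14*-7)=422, (14*34 - 22*27)=-118, (22*40 - -21*34)=1594, (-21*-7 - 12*40)=-333; twice the area = |1565| = 1565; area = 1565/2; boundary points = 2 + 1 + 1 + 1 = 5; strictly interior points = area - boundary/2 + 1 = 781; answer 781
Stage 2: Y1 = 781; c = 12355; 12355 = 5 * 7 * 353; sigma = (1 + 5) * (1 + 7) * (1 + 353) = 6 * 8 * 354 = 16992; answer 16992
Stage 3: Y2 = 16992; w = 31; a(2) = 1*(7) + 2*(31) = 69; iterating: a(2)=69, a(3)=83, a(4)=221, a(5)=387, a(6)=829, a(7)=1603, a(8)=3261, a(9)=6467, a(10)=12989, a(11)=25923, a(12)=51901, a(13)=103747, a(14)=207549, a(15)=415043; answer 415043

415043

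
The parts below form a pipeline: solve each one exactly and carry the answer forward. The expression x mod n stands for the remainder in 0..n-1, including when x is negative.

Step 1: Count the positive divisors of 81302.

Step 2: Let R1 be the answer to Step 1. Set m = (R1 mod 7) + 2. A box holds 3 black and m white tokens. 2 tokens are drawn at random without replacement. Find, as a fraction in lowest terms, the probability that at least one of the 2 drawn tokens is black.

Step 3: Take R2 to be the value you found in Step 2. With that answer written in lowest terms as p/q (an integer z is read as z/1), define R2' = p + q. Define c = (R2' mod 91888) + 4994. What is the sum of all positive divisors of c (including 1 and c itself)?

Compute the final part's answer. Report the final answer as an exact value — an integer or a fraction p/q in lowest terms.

7512

Step 1: 81302 = 2 * 13 * 53 * 59; number of divisors = (1+1) * (1+1) * (1+1) * (1+1) = 16; answer 16
Step 2: R1 = 16; m = 4; total draws C(7,2) = 21; complement C(4,2) = 6; favorable 21 - 6 = 15; P = 5/7; answer 5/7
Step 3: R2 = 5/7; threaded value p + q = 12; c = 5006; 5006 = 2 * 2503; sigma = (1 + 2) * (1 + 2503) = 3 * 2504 = 7512; answer 7512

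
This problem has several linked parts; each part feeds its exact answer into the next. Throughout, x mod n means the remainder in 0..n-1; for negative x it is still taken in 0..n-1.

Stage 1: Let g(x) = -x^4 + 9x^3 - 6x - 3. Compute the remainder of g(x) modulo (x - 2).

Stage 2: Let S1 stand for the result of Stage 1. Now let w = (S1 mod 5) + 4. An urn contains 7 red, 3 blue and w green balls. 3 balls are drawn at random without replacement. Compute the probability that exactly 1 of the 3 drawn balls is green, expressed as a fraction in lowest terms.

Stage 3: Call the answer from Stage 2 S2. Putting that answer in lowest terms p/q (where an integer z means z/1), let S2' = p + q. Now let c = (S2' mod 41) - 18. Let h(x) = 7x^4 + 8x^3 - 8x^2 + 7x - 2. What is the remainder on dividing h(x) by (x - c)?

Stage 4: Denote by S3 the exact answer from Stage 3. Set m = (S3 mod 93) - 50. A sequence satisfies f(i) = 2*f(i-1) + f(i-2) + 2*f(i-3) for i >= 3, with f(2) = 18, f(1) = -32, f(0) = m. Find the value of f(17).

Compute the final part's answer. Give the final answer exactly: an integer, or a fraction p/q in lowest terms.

Stage 1: remainder = value at the root: -1*(2)^4 + 9*(2)^3 - 6*(2)^1 - 3 = (-16) + (72) + (-12) + (-3) = 41; answer 41
Stage 2: S1 = 41; w = 5; total draws C(15,3) = 455; favorable C(5,1)*C(10,2) = 225; P = 45/91; answer 45/91
Stage 3: S2 = 45/91; threaded value p + q = 136; c = -5; remainder = value at the root: 7*(-5)^4 + 8*(-5)^3 - 8*(-5)^2 + 7*(-5)^1 - 2 = (4375) + (-1000) + (-200) + (-35) + (-2) = 3138; answer 3138
Stage 4: S3 = 3138; m = 19; f(3) = 2*(18) + 1*(-32) + 2*(19) = 42; iterating: f(3)=42, f(4)=38, f(5)=154, f(6)=430, f(7)=1090, f(8)=2918, f(9)=7786, f(10)=20670, f(11)=54962, f(12)=146166, f(13)=388634, f(14)=1033358, f(15)=2747682, f(16)=7305990, f(17)=19426378; answer 19426378

19426378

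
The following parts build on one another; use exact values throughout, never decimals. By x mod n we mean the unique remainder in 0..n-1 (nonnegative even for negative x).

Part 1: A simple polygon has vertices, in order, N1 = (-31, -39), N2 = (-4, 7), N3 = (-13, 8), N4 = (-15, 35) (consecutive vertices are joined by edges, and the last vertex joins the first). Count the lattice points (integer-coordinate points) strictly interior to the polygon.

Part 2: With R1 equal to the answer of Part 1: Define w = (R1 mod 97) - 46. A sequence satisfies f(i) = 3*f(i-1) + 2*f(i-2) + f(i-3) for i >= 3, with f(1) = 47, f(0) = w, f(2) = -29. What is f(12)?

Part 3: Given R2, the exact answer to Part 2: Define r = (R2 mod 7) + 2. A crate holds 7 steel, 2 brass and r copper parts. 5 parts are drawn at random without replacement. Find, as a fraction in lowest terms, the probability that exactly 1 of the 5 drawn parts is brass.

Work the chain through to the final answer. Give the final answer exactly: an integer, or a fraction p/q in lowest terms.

20/39

Part 1: cross terms: (-31*7 - -4*-39)=-373, (-4*8 - -13*7)=59, (-13*35 - -15*8)=-335, (-15*-39 - -31*35)=1670; twice the area = |1021| = 1021; area = 1021/2; boundary points = 1 + 1 + 1 + 2 = 5; strictly interior points = area - boundary/2 + 1 = 509; answer 509
Part 2: R1 = 509; w = -22; f(3) = 3*(-29) + 2*(47) + 1*(-22) = -15; iterating: f(3)=-15, f(4)=-56, f(5)=-227, f(6)=-808, f(7)=-2934, f(8)=-10645, f(9)=-38611, f(10)=-140057, f(11)=-508038, f(12)=-1842839; answer -1842839
Part 3: R2 = -1842839; r = 4; total draws C(13,5) = 1287; favorable C(2,1)*C(11,4) = 660; P = 20/39; answer 20/39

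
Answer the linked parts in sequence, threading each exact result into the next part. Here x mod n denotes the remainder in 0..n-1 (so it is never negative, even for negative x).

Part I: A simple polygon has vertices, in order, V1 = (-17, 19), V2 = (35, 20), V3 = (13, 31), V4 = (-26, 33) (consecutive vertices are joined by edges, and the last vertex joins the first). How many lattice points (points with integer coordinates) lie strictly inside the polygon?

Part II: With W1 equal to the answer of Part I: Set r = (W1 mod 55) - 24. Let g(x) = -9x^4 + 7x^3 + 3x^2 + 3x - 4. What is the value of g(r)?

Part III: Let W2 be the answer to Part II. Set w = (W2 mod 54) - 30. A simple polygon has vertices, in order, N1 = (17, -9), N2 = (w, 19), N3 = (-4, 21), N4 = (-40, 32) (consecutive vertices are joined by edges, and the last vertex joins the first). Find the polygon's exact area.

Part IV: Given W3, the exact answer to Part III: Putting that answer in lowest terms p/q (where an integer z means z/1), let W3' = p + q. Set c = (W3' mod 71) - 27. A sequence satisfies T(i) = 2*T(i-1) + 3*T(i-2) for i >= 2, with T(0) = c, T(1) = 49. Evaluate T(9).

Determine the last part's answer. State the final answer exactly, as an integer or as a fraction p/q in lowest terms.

378889

Part I: cross terms: (-17*20 - 35*19)=-1005, (35*31 - 13*20)=825, (13*33 - -26*31)=1235, (-26*19 - -17*33)=67; twice the area = |1122| = 1122; area = 561; boundary points = 1 + 11 + 1 + 1 = 14; strictly interior points = area - boundary/2 + 1 = 555; answer 555
Part II: W1 = 555; r = -19; -9*(-19)^4 + 7*(-19)^3 + 3*(-19)^2 + 3*(-19)^1 - 4 = (-1172889) + (-48013) + (1083) + (-57) + (-4) = -1219880; answer -1219880
Part III: W2 = -1219880; w = 4; cross terms: (17*19 - 4*-9)=359, (4*21 - -4*19)=160, (-4*32 - -40*21)=712, (-40*-9 - 17*32)=-184; twice the area = |1047| = 1047; area = 1047/2; answer 1047/2
Part IV: W3 = 1047/2; threaded value p + q = 1049; c = 28; T(2) = 2*(49) + 3*(28) = 182; iterating: T(2)=182, T(3)=511, T(4)=1568, T(5)=4669, T(6)=14042, T(7)=42091, T(8)=126308, T(9)=378889; answer 378889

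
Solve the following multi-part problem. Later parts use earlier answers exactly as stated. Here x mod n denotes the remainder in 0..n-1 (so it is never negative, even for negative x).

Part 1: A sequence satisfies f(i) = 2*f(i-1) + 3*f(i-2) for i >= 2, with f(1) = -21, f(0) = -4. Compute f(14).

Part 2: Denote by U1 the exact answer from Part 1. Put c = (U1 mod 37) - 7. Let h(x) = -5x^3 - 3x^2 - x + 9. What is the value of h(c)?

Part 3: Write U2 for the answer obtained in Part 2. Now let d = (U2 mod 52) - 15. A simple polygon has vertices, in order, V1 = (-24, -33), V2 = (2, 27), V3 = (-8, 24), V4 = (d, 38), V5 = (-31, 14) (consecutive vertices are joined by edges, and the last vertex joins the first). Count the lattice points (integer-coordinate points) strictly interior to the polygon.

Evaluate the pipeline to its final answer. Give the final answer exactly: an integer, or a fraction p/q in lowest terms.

Part 1: f(2) = 2*(-21) + 3*(-4) = -54; iterating: f(2)=-54, f(3)=-171, f(4)=-504, f(5)=-1521, f(6)=-4554, f(7)=-13671, f(8)=-41004, f(9)=-123021, f(10)=-369054, f(11)=-1107171, f(12)=-3321504, f(13)=-9964521, f(14)=-29893554; answer -29893554
Part 2: U1 = -29893554; c = -3; -5*(-3)^3 - 3*(-3)^2 - 1*(-3)^1 + 9 = (135) + (-27) + (3) + (9) = 120; answer 120
Part 3: U2 = 120; d = 1; cross terms: (-24*27 - 2*-33)=-582, (2*24 - -8*27)=264, (-8*38 - 1*24)=-328, (1*14 - -31*38)=1192, (-31*-33 - -24*14)=1359; twice the area = |1905| = 1905; area = 1905/2; boundary points = 2 + 1 + 1 + 8 + 1 = 13; strictly interior points = area - boundary/2 + 1 = 947; answer 947

947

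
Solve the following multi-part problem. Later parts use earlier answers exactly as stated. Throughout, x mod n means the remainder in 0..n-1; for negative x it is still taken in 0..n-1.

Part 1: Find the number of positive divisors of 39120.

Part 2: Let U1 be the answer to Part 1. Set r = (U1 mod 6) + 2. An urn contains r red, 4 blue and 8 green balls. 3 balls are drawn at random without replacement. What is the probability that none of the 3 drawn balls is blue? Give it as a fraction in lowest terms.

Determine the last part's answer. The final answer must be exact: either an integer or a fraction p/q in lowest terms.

91/204

Part 1: 39120 = 2^4 * 3 * 5 * 163; number of divisors = (4+1) * (1+1) * (1+1) * (1+1) = 40; answer 40
Part 2: U1 = 40; r = 6; total draws C(18,3) = 816; favorable C(14,3) = 364; P = 91/204; answer 91/204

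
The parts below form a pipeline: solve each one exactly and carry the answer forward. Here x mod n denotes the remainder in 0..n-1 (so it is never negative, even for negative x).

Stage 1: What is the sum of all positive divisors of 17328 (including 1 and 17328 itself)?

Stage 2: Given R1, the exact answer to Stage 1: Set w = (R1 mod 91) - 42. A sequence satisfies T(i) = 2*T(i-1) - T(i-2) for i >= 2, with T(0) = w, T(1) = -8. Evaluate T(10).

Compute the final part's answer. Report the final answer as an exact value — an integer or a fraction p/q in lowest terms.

163

Stage 1: 17328 = 2^4 * 3 * 19^2; sigma = (1 + 2 + 4 + 8 + 16) * (1 + 3) * (1 + 19 + 361) = 31 * 4 * 381 = 47244; answer 47244
Stage 2: R1 = 47244; w = -27; T(2) = 2*(-8) - 1*(-27) = 11; iterating: T(2)=11, T(3)=30, T(4)=49, T(5)=68, T(6)=87, T(7)=106, T(8)=125, T(9)=144, T(10)=163; answer 163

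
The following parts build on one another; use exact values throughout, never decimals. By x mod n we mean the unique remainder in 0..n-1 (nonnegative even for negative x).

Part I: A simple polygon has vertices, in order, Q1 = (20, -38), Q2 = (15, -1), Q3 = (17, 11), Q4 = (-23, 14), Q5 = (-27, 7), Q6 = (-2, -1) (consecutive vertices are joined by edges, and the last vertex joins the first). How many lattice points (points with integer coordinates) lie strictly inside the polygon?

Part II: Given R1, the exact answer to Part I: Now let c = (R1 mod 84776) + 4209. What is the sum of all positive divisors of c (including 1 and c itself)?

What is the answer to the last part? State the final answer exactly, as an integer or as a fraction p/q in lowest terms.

Part I: cross terms: (20*-1 - 15*-38)=550, (15*11 - 17*-1)=182, (17*14 - -23*11)=491, (-23*7 - -27*14)=217, (-27*-1 - -2*7)=41, (-2*-38 - 20*-1)=96; twice the area = |1577| = 1577; area = 1577/2; boundary points = 1 + 2 + 1 + 1 + 1 + 1 = 7; strictly interior points = area - boundary/2 + 1 = 786; answer 786
Part II: R1 = 786; c = 4995; 4995 = 3^3 * 5 * 37; sigma = (1 + 3 + 9 + 27) * (1 + 5) * (1 + 37) = 40 * 6 * 38 = 9120; answer 9120

9120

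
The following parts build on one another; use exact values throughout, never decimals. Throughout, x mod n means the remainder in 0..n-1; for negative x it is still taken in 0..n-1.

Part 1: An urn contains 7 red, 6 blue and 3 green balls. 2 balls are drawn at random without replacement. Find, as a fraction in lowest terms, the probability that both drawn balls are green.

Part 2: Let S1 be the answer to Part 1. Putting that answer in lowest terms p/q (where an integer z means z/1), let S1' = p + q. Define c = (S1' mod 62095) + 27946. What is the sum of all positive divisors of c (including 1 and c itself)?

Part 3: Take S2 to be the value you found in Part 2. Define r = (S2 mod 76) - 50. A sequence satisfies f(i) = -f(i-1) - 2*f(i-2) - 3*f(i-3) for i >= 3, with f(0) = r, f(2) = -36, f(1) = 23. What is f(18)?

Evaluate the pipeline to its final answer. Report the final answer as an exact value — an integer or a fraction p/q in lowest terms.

Part 1: total draws C(16,2) = 120; favorable C(3,2) = 3; P = 1/40; answer 1/40
Part 2: S1 = 1/40; threaded value p + q = 41; c = 27987; 27987 = 3 * 19 * 491; sigma = (1 + 3) * (1 + 19) * (1 + 491) = 4 * 20 * 492 = 39360; answer 39360
Part 3: S2 = 39360; r = 18; f(3) = -1*(-36) - 2*(23) - 3*(18) = -64; iterating: f(3)=-64, f(4)=67, f(5)=169, f(6)=-111, f(7)=-428, f(8)=143, f(9)=1046, f(10)=-48, f(11)=-2473, f(12)=-569, f(13)=5659, f(14)=2898, f(15)=-12509, f(16)=-10264, f(17)=26588, f(18)=31467; answer 31467

31467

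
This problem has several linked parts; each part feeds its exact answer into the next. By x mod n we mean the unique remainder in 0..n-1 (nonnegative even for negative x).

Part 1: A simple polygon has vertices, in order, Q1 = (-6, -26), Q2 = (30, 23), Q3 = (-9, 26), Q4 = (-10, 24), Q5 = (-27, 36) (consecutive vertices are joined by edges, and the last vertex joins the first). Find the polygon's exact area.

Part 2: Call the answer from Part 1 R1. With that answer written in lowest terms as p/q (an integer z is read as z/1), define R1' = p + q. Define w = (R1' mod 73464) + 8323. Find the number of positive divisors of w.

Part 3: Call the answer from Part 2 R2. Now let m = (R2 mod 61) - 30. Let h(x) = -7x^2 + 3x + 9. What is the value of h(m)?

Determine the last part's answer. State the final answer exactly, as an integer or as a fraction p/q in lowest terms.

Part 1: cross terms: (-6*23 - 30*-26)=642, (30*26 - -9*23)=987, (-9*24 - -10*26)=44, (-10*36 - -27*24)=288, (-27*-26 - -6*36)=918; twice the area = |2879| = 2879; area = 2879/2; answer 2879/2
Part 2: R1 = 2879/2; threaded value p + q = 2881; w = 11204; 11204 = 2^2 * 2801; number of divisors = (2+1) * (1+1) = 6; answer 6
Part 3: R2 = 6; m = -24; -7*(-24)^2 + 3*(-24)^1 + 9 = (-4032) + (-72) + (9) = -4095; answer -4095

-4095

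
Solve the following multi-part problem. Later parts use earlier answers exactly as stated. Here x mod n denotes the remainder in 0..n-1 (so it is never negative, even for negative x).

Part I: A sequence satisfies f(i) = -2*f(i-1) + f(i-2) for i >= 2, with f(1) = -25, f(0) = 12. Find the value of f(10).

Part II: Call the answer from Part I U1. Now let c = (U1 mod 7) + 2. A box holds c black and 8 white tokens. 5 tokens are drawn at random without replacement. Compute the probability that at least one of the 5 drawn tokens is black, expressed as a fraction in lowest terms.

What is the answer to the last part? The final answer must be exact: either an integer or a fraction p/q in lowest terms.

Part I: f(2) = -2*(-25) + 1*(12) = 62; iterating: f(2)=62, f(3)=-149, f(4)=360, f(5)=-869, f(6)=2098, f(7)=-5065, f(8)=12228, f(9)=-29521, f(10)=71270; answer 71270
Part II: U1 = 71270; c = 5; total draws C(13,5) = 1287; complement C(8,5) = 56; favorable 1287 - 56 = 1231; P = 1231/1287; answer 1231/1287

1231/1287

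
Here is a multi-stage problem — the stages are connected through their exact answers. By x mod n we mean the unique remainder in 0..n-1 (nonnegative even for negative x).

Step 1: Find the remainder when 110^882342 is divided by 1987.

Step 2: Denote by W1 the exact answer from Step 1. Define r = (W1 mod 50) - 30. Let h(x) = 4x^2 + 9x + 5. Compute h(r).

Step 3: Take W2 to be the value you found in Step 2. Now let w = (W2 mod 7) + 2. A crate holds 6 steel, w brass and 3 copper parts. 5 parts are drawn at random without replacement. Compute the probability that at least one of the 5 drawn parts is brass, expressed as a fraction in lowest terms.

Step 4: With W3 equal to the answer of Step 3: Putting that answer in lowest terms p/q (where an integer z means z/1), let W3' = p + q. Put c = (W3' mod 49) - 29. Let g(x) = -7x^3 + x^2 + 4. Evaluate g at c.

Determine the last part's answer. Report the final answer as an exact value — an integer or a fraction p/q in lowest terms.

-1472

Step 1: squarings mod 1987: 110^1=110, 110^2=178, 110^4=1879, 110^8=1729, 110^16=993, 110^32=497, 110^64=621, 110^128=163, 110^256=738, 110^512=206, 110^1024=709, 110^2048=1957, 110^4096=900, 110^8192=1291, 110^16384=1575, 110^32768=849, 110^65536=1507, 110^131072=1895, 110^262144=516, 110^524288=1985; 110^882342 = 110^2 * 110^4 * 110^32 * 110^128 * 110^512 * 110^1024 * 110^4096 * 110^8192 * 110^16384 * 110^65536 * 110^262144 * 110^524288 = 438 (mod 1987); answer 438
Step 2: W1 = 438; r = 8; 4*(8)^2 + 9*(8)^1 + 5 = (256) + (72) + (5) = 333; answer 333
Step 3: W2 = 333; w = 6; total draws C(15,5) = 3003; complement C(9,5) = 126; favorable 3003 - 126 = 2877; P = 137/143; answer 137/143
Step 4: W3 = 137/143; threaded value p + q = 280; c = 6; -7*(6)^3 + 1*(6)^2 + 4 = (-1512) + (36) + (4) = -1472; answer -1472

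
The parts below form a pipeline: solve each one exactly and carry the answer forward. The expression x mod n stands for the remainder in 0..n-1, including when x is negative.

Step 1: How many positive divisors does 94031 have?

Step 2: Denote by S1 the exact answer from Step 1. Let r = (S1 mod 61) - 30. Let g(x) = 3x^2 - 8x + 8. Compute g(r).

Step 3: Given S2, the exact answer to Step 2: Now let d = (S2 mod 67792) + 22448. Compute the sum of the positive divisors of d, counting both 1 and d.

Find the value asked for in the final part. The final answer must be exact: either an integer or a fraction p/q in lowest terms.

Step 1: 94031 = 7^2 * 19 * 101; number of divisors = (2+1) * (1+1) * (1+1) = 12; answer 12
Step 2: S1 = 12; r = -18; 3*(-18)^2 - 8*(-18)^1 + 8 = (972) + (144) + (8) = 1124; answer 1124
Step 3: S2 = 1124; d = 23572; 23572 = 2^2 * 71 * 83; sigma = (1 + 2 + 4) * (1 + 71) * (1 + 83) = 7 * 72 * 84 = 42336; answer 42336

42336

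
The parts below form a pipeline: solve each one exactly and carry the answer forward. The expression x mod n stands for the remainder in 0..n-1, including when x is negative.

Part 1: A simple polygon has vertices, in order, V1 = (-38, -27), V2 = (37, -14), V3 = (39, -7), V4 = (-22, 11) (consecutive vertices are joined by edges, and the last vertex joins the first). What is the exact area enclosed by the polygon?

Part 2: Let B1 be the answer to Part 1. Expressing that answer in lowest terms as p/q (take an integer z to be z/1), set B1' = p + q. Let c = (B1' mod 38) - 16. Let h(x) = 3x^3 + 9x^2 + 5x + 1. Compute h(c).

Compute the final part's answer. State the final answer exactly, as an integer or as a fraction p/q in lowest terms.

8178

Part 1: cross terms: (-38*-14 - 37*-27)=1531, (37*-7 - 39*-14)=287, (39*11 - -22*-7)=275, (-22*-27 - -38*11)=1012; twice the area = |3105| = 3105; area = 3105/2; answer 3105/2
Part 2: B1 = 3105/2; threaded value p + q = 3107; c = 13; 3*(13)^3 + 9*(13)^2 + 5*(13)^1 + 1 = (6591) + (1521) + (65) + (1) = 8178; answer 8178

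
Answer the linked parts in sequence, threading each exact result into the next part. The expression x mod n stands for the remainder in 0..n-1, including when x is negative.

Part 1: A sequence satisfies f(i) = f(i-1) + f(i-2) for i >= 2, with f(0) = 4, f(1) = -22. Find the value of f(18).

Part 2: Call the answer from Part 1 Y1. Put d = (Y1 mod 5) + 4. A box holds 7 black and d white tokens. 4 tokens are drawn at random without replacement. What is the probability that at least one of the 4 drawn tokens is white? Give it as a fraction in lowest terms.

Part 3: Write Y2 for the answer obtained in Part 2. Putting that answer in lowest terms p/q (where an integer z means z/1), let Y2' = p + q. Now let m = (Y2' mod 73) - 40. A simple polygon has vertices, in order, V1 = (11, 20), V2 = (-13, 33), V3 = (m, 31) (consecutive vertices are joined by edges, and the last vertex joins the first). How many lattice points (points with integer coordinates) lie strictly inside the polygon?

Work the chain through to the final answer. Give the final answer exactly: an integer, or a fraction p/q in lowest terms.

138

Part 1: f(2) = 1*(-22) + 1*(4) = -18; iterating: f(2)=-18, f(3)=-40, f(4)=-58, f(5)=-98, f(6)=-156, f(7)=-254, f(8)=-410, f(9)=-664, f(10)=-1074, f(11)=-1738, f(12)=-2812, f(13)=-4550, f(14)=-7362, f(15)=-11912, f(16)=-19274, f(17)=-31186, f(18)=-50460; answer -50460
Part 2: Y1 = -50460; d = 4; total draws C(11,4) = 330; complement C(7,4) = 35; favorable 330 - 35 = 295; P = 59/66; answer 59/66
Part 3: Y2 = 59/66; threaded value p + q = 125; m = 12; cross terms: (11*33 - -13*20)=623, (-13*31 - 12*33)=-799, (12*20 - 11*31)=-101; twice the area = |-277| = 277; area = 277/2; boundary points = 1 + 1 + 1 = 3; strictly interior points = area - boundary/2 + 1 = 138; answer 138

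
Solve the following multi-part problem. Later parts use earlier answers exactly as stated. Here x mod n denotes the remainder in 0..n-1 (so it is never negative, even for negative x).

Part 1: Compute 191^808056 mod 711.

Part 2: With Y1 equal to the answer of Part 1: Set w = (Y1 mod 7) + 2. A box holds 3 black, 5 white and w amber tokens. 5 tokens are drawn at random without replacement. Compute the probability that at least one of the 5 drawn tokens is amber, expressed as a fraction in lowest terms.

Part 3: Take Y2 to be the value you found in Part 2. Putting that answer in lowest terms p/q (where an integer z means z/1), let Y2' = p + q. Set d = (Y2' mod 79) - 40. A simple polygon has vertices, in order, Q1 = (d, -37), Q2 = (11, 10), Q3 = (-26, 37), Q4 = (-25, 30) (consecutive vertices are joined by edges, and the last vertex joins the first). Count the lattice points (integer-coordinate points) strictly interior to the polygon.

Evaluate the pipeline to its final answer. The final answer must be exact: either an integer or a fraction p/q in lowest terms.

851

Part 1: squarings mod 711: 191^1=191, 191^2=220, 191^4=52, 191^8=571, 191^16=403, 191^32=301, 191^64=304, 191^128=697, 191^256=196, 191^512=22, 191^1024=484, 191^2048=337, 191^4096=520, 191^8192=220, 191^16384=52, 191^32768=571, 191^65536=403, 191^131072=301, 191^262144=304, 191^524288=697; 191^808056 = 191^8 * 191^16 * 191^32 * 191^64 * 191^1024 * 191^4096 * 191^16384 * 191^262144 * 191^524288 = 694 (mod 711); answer 694
Part 2: Y1 = 694; w = 3; total draws C(11,5) = 462; complement C(8,5) = 56; favorable 462 - 56 = 406; P = 29/33; answer 29/33
Part 3: Y2 = 29/33; threaded value p + q = 62; d = 22; cross terms: (22*10 - 11*-37)=627, (11*37 - -26*10)=667, (-26*30 - -25*37)=145, (-25*-37 - 22*30)=265; twice the area = |1704| = 1704; area = 852; boundary points = 1 + 1 + 1 + 1 = 4; strictly interior points = area - boundary/2 + 1 = 851; answer 851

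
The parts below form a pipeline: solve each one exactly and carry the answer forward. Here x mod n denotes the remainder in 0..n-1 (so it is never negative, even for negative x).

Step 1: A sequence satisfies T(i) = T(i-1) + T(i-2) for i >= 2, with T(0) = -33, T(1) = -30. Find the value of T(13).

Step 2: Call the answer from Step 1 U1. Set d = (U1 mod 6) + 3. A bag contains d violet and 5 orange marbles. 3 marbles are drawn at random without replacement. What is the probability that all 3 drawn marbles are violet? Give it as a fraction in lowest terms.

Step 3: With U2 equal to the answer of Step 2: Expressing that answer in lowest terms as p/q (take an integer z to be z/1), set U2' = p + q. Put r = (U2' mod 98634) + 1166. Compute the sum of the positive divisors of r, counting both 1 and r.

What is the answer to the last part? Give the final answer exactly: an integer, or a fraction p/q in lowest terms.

1224

Step 1: T(2) = 1*(-30) + 1*(-33) = -63; iterating: T(2)=-63, T(3)=-93, T(4)=-156, T(5)=-249, T(6)=-405, T(7)=-654, T(8)=-1059, T(9)=-1713, T(10)=-2772, T(11)=-4485, T(12)=-7257, T(13)=-11742; answer -11742
Step 2: U1 = -11742; d = 3; total draws C(8,3) = 56; favorable C(3,3) = 1; P = 1/56; answer 1/56
Step 3: U2 = 1/56; threaded value p + q = 57; r = 1223; 1223 is prime, so its only divisors are 1 and 1223; sigma = 1 + 1223 = 1224; answer 1224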